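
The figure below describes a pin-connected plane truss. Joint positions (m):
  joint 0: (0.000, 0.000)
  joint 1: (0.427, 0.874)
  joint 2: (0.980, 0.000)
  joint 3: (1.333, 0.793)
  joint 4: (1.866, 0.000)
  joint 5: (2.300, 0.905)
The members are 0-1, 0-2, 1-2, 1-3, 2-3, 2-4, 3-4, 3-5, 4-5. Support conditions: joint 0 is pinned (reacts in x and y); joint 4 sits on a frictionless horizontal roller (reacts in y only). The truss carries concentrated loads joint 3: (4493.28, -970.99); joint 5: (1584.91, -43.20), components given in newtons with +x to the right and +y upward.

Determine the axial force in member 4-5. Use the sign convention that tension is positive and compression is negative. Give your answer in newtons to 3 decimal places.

N=6 nodes, M=9 members, R=3 reactions → 2N=12, M+R=12
member 0 (0-1): L=0.9727, (cx,cy)=(0.4390,0.8985)
member 1 (0-2): L=0.9800, (cx,cy)=(1.0000,0.0000)
member 2 (1-2): L=1.0343, (cx,cy)=(0.5347,-0.8451)
member 3 (1-3): L=0.9096, (cx,cy)=(0.9960,-0.0890)
member 4 (2-3): L=0.8680, (cx,cy)=(0.4067,0.9136)
member 5 (2-4): L=0.8860, (cx,cy)=(1.0000,0.0000)
member 6 (3-4): L=0.9555, (cx,cy)=(0.5578,-0.8300)
member 7 (3-5): L=0.9735, (cx,cy)=(0.9934,0.1151)
member 8 (4-5): L=1.0037, (cx,cy)=(0.4324,0.9017)
solve A·x = −loads:
  F[0-1] = +2683.2372 N (tension)
  F[0-2] = +4900.3282 N (tension)
  F[1-2] = -3156.0999 N (compression)
  F[1-3] = +2876.8066 N (tension)
  F[2-3] = +2919.3795 N (tension)
  F[2-4] = +2025.5798 N (tension)
  F[3-4] = -3837.5496 N (compression)
  F[3-5] = +1711.4186 N (tension)
  F[4-5] = -266.2854 N (compression)
  Rx@0 = -6078.1900 N
  Ry@0 = -2410.8927 N
  Ry@4 = +3425.0827 N

-266.285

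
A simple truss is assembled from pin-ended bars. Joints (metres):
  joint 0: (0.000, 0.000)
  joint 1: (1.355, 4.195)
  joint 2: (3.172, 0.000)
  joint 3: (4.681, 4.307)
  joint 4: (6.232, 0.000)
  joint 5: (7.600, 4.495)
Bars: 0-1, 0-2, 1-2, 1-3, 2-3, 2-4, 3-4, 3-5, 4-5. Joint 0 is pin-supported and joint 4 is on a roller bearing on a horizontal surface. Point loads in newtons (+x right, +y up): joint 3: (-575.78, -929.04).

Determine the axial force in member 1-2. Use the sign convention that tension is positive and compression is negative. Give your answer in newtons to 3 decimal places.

668.418

N=6 nodes, M=9 members, R=3 reactions → 2N=12, M+R=12
member 0 (0-1): L=4.4084, (cx,cy)=(0.3074,0.9516)
member 1 (0-2): L=3.1720, (cx,cy)=(1.0000,0.0000)
member 2 (1-2): L=4.5716, (cx,cy)=(0.3975,-0.9176)
member 3 (1-3): L=3.3279, (cx,cy)=(0.9994,0.0337)
member 4 (2-3): L=4.5637, (cx,cy)=(0.3307,0.9438)
member 5 (2-4): L=3.0600, (cx,cy)=(1.0000,0.0000)
member 6 (3-4): L=4.5778, (cx,cy)=(0.3388,-0.9409)
member 7 (3-5): L=2.9250, (cx,cy)=(0.9979,0.0643)
member 8 (4-5): L=4.6986, (cx,cy)=(0.2912,0.9567)
solve A·x = −loads:
  F[0-1] = -661.1496 N (compression)
  F[0-2] = -372.5642 N (compression)
  F[1-2] = +668.4177 N (tension)
  F[1-3] = -469.1468 N (compression)
  F[2-3] = -649.9108 N (compression)
  F[2-4] = +107.9960 N (tension)
  F[3-4] = -318.7487 N (compression)
  F[3-5] = +0.0000 N (tension)
  F[4-5] = +0.0000 N (tension)
  Rx@0 = +575.7800 N
  Ry@0 = +629.1440 N
  Ry@4 = +299.8960 N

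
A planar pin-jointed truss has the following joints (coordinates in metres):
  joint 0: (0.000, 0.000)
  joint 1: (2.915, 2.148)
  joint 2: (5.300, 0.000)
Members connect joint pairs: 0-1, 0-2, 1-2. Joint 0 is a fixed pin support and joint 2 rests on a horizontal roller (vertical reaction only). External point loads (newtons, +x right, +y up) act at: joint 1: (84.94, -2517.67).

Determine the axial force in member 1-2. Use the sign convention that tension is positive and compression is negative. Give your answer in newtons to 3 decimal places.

-2120.584

N=3 nodes, M=3 members, R=3 reactions → 2N=6, M+R=6
member 0 (0-1): L=3.6209, (cx,cy)=(0.8050,0.5932)
member 1 (0-2): L=5.3000, (cx,cy)=(1.0000,0.0000)
member 2 (1-2): L=3.2097, (cx,cy)=(0.7431,-0.6692)
solve A·x = −loads:
  F[0-1] = -1851.8099 N (compression)
  F[0-2] = +1575.7247 N (tension)
  F[1-2] = -2120.5838 N (compression)
  Rx@0 = -84.9400 N
  Ry@0 = +1098.5268 N
  Ry@2 = +1419.1432 N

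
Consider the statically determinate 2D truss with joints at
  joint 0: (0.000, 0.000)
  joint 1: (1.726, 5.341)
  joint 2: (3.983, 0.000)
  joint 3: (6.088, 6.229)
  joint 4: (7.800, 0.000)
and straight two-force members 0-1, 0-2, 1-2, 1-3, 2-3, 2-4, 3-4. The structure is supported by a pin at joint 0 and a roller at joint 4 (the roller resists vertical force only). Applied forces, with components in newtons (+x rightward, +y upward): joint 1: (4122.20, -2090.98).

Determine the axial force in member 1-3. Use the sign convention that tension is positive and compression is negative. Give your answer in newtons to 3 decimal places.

-2206.266

N=5 nodes, M=7 members, R=3 reactions → 2N=10, M+R=10
member 0 (0-1): L=5.6130, (cx,cy)=(0.3075,0.9515)
member 1 (0-2): L=3.9830, (cx,cy)=(1.0000,0.0000)
member 2 (1-2): L=5.7983, (cx,cy)=(0.3893,-0.9211)
member 3 (1-3): L=4.4515, (cx,cy)=(0.9799,0.1995)
member 4 (2-3): L=6.5751, (cx,cy)=(0.3201,0.9474)
member 5 (2-4): L=3.8170, (cx,cy)=(1.0000,0.0000)
member 6 (3-4): L=6.4600, (cx,cy)=(0.2650,-0.9642)
solve A·x = −loads:
  F[0-1] = +1255.1834 N (tension)
  F[0-2] = +3736.2280 N (tension)
  F[1-2] = -4044.4420 N (compression)
  F[1-3] = -2206.2658 N (compression)
  F[2-3] = +3932.4377 N (tension)
  F[2-4] = +902.9560 N (tension)
  F[3-4] = -3407.1734 N (compression)
  Rx@0 = -4122.2000 N
  Ry@0 = -1194.3664 N
  Ry@4 = +3285.3464 N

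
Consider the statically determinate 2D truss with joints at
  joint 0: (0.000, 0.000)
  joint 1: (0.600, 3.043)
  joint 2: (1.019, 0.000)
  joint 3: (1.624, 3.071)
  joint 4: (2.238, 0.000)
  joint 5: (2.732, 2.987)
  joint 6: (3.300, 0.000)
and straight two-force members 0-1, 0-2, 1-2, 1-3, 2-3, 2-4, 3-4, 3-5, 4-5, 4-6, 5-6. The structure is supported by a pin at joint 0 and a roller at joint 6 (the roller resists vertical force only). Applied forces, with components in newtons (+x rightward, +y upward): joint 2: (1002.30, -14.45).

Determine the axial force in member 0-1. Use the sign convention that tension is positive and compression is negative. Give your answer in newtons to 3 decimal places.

-10.180

N=7 nodes, M=11 members, R=3 reactions → 2N=14, M+R=14
member 0 (0-1): L=3.1016, (cx,cy)=(0.1934,0.9811)
member 1 (0-2): L=1.0190, (cx,cy)=(1.0000,0.0000)
member 2 (1-2): L=3.0717, (cx,cy)=(0.1364,-0.9907)
member 3 (1-3): L=1.0244, (cx,cy)=(0.9996,0.0273)
member 4 (2-3): L=3.1300, (cx,cy)=(0.1933,0.9811)
member 5 (2-4): L=1.2190, (cx,cy)=(1.0000,0.0000)
member 6 (3-4): L=3.1318, (cx,cy)=(0.1961,-0.9806)
member 7 (3-5): L=1.1112, (cx,cy)=(0.9971,-0.0756)
member 8 (4-5): L=3.0276, (cx,cy)=(0.1632,0.9866)
member 9 (4-6): L=1.0620, (cx,cy)=(1.0000,0.0000)
member 10 (5-6): L=3.0405, (cx,cy)=(0.1868,-0.9824)
solve A·x = −loads:
  F[0-1] = -10.1803 N (compression)
  F[0-2] = +1004.2694 N (tension)
  F[1-2] = +9.9903 N (tension)
  F[1-3] = -3.3334 N (compression)
  F[2-3] = +4.6406 N (tension)
  F[2-4] = +2.4351 N (tension)
  F[3-4] = -4.4292 N (compression)
  F[3-5] = -1.5713 N (compression)
  F[4-5] = +4.4022 N (tension)
  F[4-6] = +0.8485 N (tension)
  F[5-6] = -4.5419 N (compression)
  Rx@0 = -1002.3000 N
  Ry@0 = +9.9880 N
  Ry@6 = +4.4620 N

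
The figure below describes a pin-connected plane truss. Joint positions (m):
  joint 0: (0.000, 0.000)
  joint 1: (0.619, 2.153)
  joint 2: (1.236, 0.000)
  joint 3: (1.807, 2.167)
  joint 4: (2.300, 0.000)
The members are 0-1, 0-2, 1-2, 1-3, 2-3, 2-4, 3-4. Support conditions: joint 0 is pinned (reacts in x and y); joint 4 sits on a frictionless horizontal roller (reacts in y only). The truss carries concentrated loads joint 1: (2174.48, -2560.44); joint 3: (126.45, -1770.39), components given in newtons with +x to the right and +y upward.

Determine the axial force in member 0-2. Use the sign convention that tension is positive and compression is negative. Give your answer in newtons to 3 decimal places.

2328.584

N=5 nodes, M=7 members, R=3 reactions → 2N=10, M+R=10
member 0 (0-1): L=2.2402, (cx,cy)=(0.2763,0.9611)
member 1 (0-2): L=1.2360, (cx,cy)=(1.0000,0.0000)
member 2 (1-2): L=2.2397, (cx,cy)=(0.2755,-0.9613)
member 3 (1-3): L=1.1881, (cx,cy)=(0.9999,0.0118)
member 4 (2-3): L=2.2410, (cx,cy)=(0.2548,0.9670)
member 5 (2-4): L=1.0640, (cx,cy)=(1.0000,0.0000)
member 6 (3-4): L=2.2224, (cx,cy)=(0.2218,-0.9751)
solve A·x = −loads:
  F[0-1] = -100.0831 N (compression)
  F[0-2] = +2328.5842 N (tension)
  F[1-2] = -2581.7237 N (compression)
  F[1-3] = -1491.0047 N (compression)
  F[2-3] = +2566.5351 N (tension)
  F[2-4] = +963.3960 N (tension)
  F[3-4] = -4342.8488 N (compression)
  Rx@0 = -2300.9300 N
  Ry@0 = +96.1867 N
  Ry@4 = +4234.6433 N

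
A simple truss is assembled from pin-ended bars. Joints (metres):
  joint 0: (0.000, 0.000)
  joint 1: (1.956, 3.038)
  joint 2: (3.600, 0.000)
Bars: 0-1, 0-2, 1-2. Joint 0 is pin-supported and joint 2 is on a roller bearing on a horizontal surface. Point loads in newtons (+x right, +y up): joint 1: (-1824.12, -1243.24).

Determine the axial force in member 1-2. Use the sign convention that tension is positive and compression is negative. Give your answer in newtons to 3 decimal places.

982.236

N=3 nodes, M=3 members, R=3 reactions → 2N=6, M+R=6
member 0 (0-1): L=3.6132, (cx,cy)=(0.5413,0.8408)
member 1 (0-2): L=3.6000, (cx,cy)=(1.0000,0.0000)
member 2 (1-2): L=3.4543, (cx,cy)=(0.4759,-0.8795)
solve A·x = −loads:
  F[0-1] = -2506.0649 N (compression)
  F[0-2] = -467.4744 N (compression)
  F[1-2] = +982.2362 N (tension)
  Rx@0 = +1824.1200 N
  Ry@0 = +2107.1009 N
  Ry@2 = -863.8609 N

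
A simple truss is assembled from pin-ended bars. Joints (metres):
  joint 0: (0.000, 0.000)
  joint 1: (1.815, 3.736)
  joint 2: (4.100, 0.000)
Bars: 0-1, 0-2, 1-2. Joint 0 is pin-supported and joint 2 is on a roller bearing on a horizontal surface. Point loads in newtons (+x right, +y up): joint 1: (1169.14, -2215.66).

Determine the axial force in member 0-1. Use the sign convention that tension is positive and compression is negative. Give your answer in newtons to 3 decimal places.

N=3 nodes, M=3 members, R=3 reactions → 2N=6, M+R=6
member 0 (0-1): L=4.1535, (cx,cy)=(0.4370,0.8995)
member 1 (0-2): L=4.1000, (cx,cy)=(1.0000,0.0000)
member 2 (1-2): L=4.3794, (cx,cy)=(0.5218,-0.8531)
solve A·x = −loads:
  F[0-1] = -188.4236 N (compression)
  F[0-2] = +1251.4767 N (tension)
  F[1-2] = -2398.5492 N (compression)
  Rx@0 = -1169.1400 N
  Ry@0 = +169.4820 N
  Ry@2 = +2046.1780 N

-188.424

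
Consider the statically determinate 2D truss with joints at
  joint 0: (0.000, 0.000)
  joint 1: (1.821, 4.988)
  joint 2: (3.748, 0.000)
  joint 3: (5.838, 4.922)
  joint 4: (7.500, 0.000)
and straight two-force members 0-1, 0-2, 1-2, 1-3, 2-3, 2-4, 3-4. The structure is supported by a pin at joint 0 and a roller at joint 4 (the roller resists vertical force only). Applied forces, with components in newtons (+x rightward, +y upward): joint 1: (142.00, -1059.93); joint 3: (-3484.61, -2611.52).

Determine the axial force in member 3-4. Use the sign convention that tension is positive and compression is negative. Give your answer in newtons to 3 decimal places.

-103.187

N=5 nodes, M=7 members, R=3 reactions → 2N=10, M+R=10
member 0 (0-1): L=5.3100, (cx,cy)=(0.3429,0.9394)
member 1 (0-2): L=3.7480, (cx,cy)=(1.0000,0.0000)
member 2 (1-2): L=5.3473, (cx,cy)=(0.3604,-0.9328)
member 3 (1-3): L=4.0175, (cx,cy)=(0.9999,-0.0164)
member 4 (2-3): L=5.3474, (cx,cy)=(0.3908,0.9205)
member 5 (2-4): L=3.7520, (cx,cy)=(1.0000,0.0000)
member 6 (3-4): L=5.1950, (cx,cy)=(0.3199,-0.9474)
solve A·x = −loads:
  F[0-1] = -3804.3905 N (compression)
  F[0-2] = -2037.9424 N (compression)
  F[1-2] = +2737.6803 N (tension)
  F[1-3] = -2433.5730 N (compression)
  F[2-3] = -2774.4249 N (compression)
  F[2-4] = +33.0118 N (tension)
  F[3-4] = -103.1873 N (compression)
  Rx@0 = +3342.6100 N
  Ry@0 = +3573.6858 N
  Ry@4 = +97.7642 N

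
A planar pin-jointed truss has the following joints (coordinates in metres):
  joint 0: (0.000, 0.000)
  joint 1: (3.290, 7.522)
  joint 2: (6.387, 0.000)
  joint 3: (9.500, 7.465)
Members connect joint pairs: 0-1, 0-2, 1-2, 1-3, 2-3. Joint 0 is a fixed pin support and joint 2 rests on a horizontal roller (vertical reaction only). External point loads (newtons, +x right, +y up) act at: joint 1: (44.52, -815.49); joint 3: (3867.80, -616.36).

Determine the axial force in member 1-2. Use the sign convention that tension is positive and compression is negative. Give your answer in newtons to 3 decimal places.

-5765.423

N=4 nodes, M=5 members, R=3 reactions → 2N=8, M+R=8
member 0 (0-1): L=8.2100, (cx,cy)=(0.4007,0.9162)
member 1 (0-2): L=6.3870, (cx,cy)=(1.0000,0.0000)
member 2 (1-2): L=8.1346, (cx,cy)=(0.3807,-0.9247)
member 3 (1-3): L=6.2103, (cx,cy)=(1.0000,-0.0092)
member 4 (2-3): L=8.0881, (cx,cy)=(0.3849,0.9230)
solve A·x = −loads:
  F[0-1] = +4887.6282 N (tension)
  F[0-2] = +1953.7038 N (tension)
  F[1-2] = -5765.4233 N (compression)
  F[1-3] = +4109.2748 N (tension)
  F[2-3] = -626.9410 N (compression)
  Rx@0 = -3912.3200 N
  Ry@0 = -4478.0276 N
  Ry@2 = +5909.8776 N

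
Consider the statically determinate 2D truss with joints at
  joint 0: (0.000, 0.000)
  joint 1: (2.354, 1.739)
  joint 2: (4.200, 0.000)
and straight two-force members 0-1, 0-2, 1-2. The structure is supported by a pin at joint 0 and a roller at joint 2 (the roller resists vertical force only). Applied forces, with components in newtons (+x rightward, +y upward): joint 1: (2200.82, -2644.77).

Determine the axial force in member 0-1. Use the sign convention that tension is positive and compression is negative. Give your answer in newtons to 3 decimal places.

-422.753

N=3 nodes, M=3 members, R=3 reactions → 2N=6, M+R=6
member 0 (0-1): L=2.9267, (cx,cy)=(0.8043,0.5942)
member 1 (0-2): L=4.2000, (cx,cy)=(1.0000,0.0000)
member 2 (1-2): L=2.5361, (cx,cy)=(0.7279,-0.6857)
solve A·x = −loads:
  F[0-1] = -422.7527 N (compression)
  F[0-2] = +2540.8506 N (tension)
  F[1-2] = -3490.7195 N (compression)
  Rx@0 = -2200.8200 N
  Ry@0 = +251.1951 N
  Ry@2 = +2393.5749 N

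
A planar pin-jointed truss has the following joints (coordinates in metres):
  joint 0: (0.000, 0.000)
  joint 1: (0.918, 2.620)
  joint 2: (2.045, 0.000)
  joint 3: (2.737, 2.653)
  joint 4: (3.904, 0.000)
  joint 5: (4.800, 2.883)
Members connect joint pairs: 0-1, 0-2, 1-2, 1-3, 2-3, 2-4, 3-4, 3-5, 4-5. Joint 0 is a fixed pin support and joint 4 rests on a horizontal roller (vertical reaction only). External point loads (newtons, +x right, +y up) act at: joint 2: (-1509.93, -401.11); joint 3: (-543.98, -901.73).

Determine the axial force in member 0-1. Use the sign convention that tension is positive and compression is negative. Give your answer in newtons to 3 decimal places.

N=6 nodes, M=9 members, R=3 reactions → 2N=12, M+R=12
member 0 (0-1): L=2.7762, (cx,cy)=(0.3307,0.9437)
member 1 (0-2): L=2.0450, (cx,cy)=(1.0000,0.0000)
member 2 (1-2): L=2.8521, (cx,cy)=(0.3951,-0.9186)
member 3 (1-3): L=1.8193, (cx,cy)=(0.9998,0.0181)
member 4 (2-3): L=2.7418, (cx,cy)=(0.2524,0.9676)
member 5 (2-4): L=1.8590, (cx,cy)=(1.0000,0.0000)
member 6 (3-4): L=2.8983, (cx,cy)=(0.4026,-0.9154)
member 7 (3-5): L=2.0758, (cx,cy)=(0.9938,0.1108)
member 8 (4-5): L=3.0190, (cx,cy)=(0.2968,0.9549)
solve A·x = −loads:
  F[0-1] = -879.7023 N (compression)
  F[0-2] = -1763.0177 N (compression)
  F[1-2] = +891.0670 N (tension)
  F[1-3] = -643.0998 N (compression)
  F[2-3] = -431.4072 N (compression)
  F[2-4] = +207.8978 N (tension)
  F[3-4] = -516.3288 N (compression)
  F[3-5] = +0.0000 N (tension)
  F[4-5] = -0.0000 N (compression)
  Rx@0 = +2053.9100 N
  Ry@0 = +830.2155 N
  Ry@4 = +472.6245 N

-879.702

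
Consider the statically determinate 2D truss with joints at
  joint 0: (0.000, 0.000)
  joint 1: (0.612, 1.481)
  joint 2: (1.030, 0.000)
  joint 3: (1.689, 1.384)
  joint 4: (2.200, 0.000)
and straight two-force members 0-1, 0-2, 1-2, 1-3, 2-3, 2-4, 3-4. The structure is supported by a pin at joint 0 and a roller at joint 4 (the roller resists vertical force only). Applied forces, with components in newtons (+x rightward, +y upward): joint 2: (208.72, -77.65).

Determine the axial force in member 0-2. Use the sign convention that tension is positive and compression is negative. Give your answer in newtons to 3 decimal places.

N=5 nodes, M=7 members, R=3 reactions → 2N=10, M+R=10
member 0 (0-1): L=1.6025, (cx,cy)=(0.3819,0.9242)
member 1 (0-2): L=1.0300, (cx,cy)=(1.0000,0.0000)
member 2 (1-2): L=1.5389, (cx,cy)=(0.2716,-0.9624)
member 3 (1-3): L=1.0814, (cx,cy)=(0.9960,-0.0897)
member 4 (2-3): L=1.5329, (cx,cy)=(0.4299,0.9029)
member 5 (2-4): L=1.1700, (cx,cy)=(1.0000,0.0000)
member 6 (3-4): L=1.4753, (cx,cy)=(0.3464,-0.9381)
solve A·x = −loads:
  F[0-1] = -44.6827 N (compression)
  F[0-2] = +225.7848 N (tension)
  F[1-2] = +45.6668 N (tension)
  F[1-3] = -29.5886 N (compression)
  F[2-3] = +37.3255 N (tension)
  F[2-4] = +13.4227 N (tension)
  F[3-4] = -38.7531 N (compression)
  Rx@0 = -208.7200 N
  Ry@0 = +41.2957 N
  Ry@4 = +36.3543 N

225.785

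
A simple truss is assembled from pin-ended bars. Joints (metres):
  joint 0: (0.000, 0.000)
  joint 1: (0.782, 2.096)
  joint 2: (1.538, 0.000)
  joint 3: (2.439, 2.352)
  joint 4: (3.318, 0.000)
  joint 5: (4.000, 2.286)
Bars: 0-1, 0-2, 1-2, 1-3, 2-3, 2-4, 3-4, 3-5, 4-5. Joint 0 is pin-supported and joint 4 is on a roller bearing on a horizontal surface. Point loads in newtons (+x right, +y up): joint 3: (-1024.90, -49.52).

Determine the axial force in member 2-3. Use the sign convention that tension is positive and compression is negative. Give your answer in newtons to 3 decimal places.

-706.992

N=6 nodes, M=9 members, R=3 reactions → 2N=12, M+R=12
member 0 (0-1): L=2.2371, (cx,cy)=(0.3496,0.9369)
member 1 (0-2): L=1.5380, (cx,cy)=(1.0000,0.0000)
member 2 (1-2): L=2.2282, (cx,cy)=(0.3393,-0.9407)
member 3 (1-3): L=1.6767, (cx,cy)=(0.9883,0.1527)
member 4 (2-3): L=2.5187, (cx,cy)=(0.3577,0.9338)
member 5 (2-4): L=1.7800, (cx,cy)=(1.0000,0.0000)
member 6 (3-4): L=2.5109, (cx,cy)=(0.3501,-0.9367)
member 7 (3-5): L=1.5624, (cx,cy)=(0.9991,-0.0422)
member 8 (4-5): L=2.3856, (cx,cy)=(0.2859,0.9583)
solve A·x = −loads:
  F[0-1] = -789.4309 N (compression)
  F[0-2] = -748.9502 N (compression)
  F[1-2] = +701.8394 N (tension)
  F[1-3] = -520.1770 N (compression)
  F[2-3] = -706.9918 N (compression)
  F[2-4] = -257.9111 N (compression)
  F[3-4] = +736.7294 N (tension)
  F[3-5] = -0.0000 N (tension)
  F[4-5] = +0.0000 N (tension)
  Rx@0 = +1024.9000 N
  Ry@0 = +739.6302 N
  Ry@4 = -690.1102 N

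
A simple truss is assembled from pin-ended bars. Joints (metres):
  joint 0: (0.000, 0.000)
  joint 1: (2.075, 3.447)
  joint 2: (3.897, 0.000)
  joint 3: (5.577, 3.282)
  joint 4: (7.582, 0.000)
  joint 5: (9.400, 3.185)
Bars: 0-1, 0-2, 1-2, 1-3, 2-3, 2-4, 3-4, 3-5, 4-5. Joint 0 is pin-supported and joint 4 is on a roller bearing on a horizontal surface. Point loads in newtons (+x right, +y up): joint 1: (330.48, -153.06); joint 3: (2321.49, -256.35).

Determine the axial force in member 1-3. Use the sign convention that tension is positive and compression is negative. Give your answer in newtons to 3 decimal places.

N=6 nodes, M=9 members, R=3 reactions → 2N=12, M+R=12
member 0 (0-1): L=4.0234, (cx,cy)=(0.5157,0.8567)
member 1 (0-2): L=3.8970, (cx,cy)=(1.0000,0.0000)
member 2 (1-2): L=3.8989, (cx,cy)=(0.4673,-0.8841)
member 3 (1-3): L=3.5059, (cx,cy)=(0.9989,-0.0471)
member 4 (2-3): L=3.6870, (cx,cy)=(0.4557,0.8902)
member 5 (2-4): L=3.6850, (cx,cy)=(1.0000,0.0000)
member 6 (3-4): L=3.8460, (cx,cy)=(0.5213,-0.8534)
member 7 (3-5): L=3.8242, (cx,cy)=(0.9997,-0.0254)
member 8 (4-5): L=3.6673, (cx,cy)=(0.4957,0.8685)
solve A·x = −loads:
  F[0-1] = +1139.4060 N (tension)
  F[0-2] = +2064.3351 N (tension)
  F[1-2] = -1323.9650 N (compression)
  F[1-3] = +876.8289 N (tension)
  F[2-3] = +1314.9478 N (tension)
  F[2-4] = +846.4692 N (tension)
  F[3-4] = -1623.6918 N (compression)
  F[3-5] = -0.0000 N (compression)
  F[4-5] = +0.0000 N (tension)
  Rx@0 = -2651.9700 N
  Ry@0 = -976.1820 N
  Ry@4 = +1385.5920 N

876.829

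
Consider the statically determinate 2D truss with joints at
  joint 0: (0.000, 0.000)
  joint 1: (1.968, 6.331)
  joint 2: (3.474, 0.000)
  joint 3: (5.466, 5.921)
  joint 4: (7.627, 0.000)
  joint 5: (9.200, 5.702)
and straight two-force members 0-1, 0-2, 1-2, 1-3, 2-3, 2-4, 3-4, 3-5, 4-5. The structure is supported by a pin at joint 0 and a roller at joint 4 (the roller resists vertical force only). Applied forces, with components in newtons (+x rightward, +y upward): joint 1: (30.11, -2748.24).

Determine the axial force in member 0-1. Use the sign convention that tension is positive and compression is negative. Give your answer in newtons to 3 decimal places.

-2109.183

N=6 nodes, M=9 members, R=3 reactions → 2N=12, M+R=12
member 0 (0-1): L=6.6298, (cx,cy)=(0.2968,0.9549)
member 1 (0-2): L=3.4740, (cx,cy)=(1.0000,0.0000)
member 2 (1-2): L=6.5077, (cx,cy)=(0.2314,-0.9729)
member 3 (1-3): L=3.5219, (cx,cy)=(0.9932,-0.1164)
member 4 (2-3): L=6.2471, (cx,cy)=(0.3189,0.9478)
member 5 (2-4): L=4.1530, (cx,cy)=(1.0000,0.0000)
member 6 (3-4): L=6.3030, (cx,cy)=(0.3429,-0.9394)
member 7 (3-5): L=3.7404, (cx,cy)=(0.9983,-0.0585)
member 8 (4-5): L=5.9150, (cx,cy)=(0.2659,0.9640)
solve A·x = −loads:
  F[0-1] = -2109.1831 N (compression)
  F[0-2] = +656.2008 N (tension)
  F[1-2] = -694.9247 N (compression)
  F[1-3] = -498.7727 N (compression)
  F[2-3] = +713.2948 N (tension)
  F[2-4] = +267.9348 N (tension)
  F[3-4] = -781.4902 N (compression)
  F[3-5] = +0.0000 N (tension)
  F[4-5] = -0.0000 N (compression)
  Rx@0 = -30.1100 N
  Ry@0 = +2014.1161 N
  Ry@4 = +734.1239 N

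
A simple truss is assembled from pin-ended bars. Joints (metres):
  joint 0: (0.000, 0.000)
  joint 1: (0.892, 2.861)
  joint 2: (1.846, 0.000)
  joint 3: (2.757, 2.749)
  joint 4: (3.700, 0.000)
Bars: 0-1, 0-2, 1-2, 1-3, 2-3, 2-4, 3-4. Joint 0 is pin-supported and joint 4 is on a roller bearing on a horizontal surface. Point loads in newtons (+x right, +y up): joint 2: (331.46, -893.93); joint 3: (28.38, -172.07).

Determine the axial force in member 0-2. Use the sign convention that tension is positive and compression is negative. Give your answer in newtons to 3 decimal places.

506.595

N=5 nodes, M=7 members, R=3 reactions → 2N=10, M+R=10
member 0 (0-1): L=2.9968, (cx,cy)=(0.2976,0.9547)
member 1 (0-2): L=1.8460, (cx,cy)=(1.0000,0.0000)
member 2 (1-2): L=3.0159, (cx,cy)=(0.3163,-0.9487)
member 3 (1-3): L=1.8684, (cx,cy)=(0.9982,-0.0599)
member 4 (2-3): L=2.8960, (cx,cy)=(0.3146,0.9492)
member 5 (2-4): L=1.8540, (cx,cy)=(1.0000,0.0000)
member 6 (3-4): L=2.9062, (cx,cy)=(0.3245,-0.9459)
solve A·x = −loads:
  F[0-1] = -493.0475 N (compression)
  F[0-2] = +506.5946 N (tension)
  F[1-2] = +515.7982 N (tension)
  F[1-3] = -310.4739 N (compression)
  F[2-3] = +426.2572 N (tension)
  F[2-4] = +204.2079 N (tension)
  F[3-4] = -629.3508 N (compression)
  Rx@0 = -359.8400 N
  Ry@0 = +470.7004 N
  Ry@4 = +595.2996 N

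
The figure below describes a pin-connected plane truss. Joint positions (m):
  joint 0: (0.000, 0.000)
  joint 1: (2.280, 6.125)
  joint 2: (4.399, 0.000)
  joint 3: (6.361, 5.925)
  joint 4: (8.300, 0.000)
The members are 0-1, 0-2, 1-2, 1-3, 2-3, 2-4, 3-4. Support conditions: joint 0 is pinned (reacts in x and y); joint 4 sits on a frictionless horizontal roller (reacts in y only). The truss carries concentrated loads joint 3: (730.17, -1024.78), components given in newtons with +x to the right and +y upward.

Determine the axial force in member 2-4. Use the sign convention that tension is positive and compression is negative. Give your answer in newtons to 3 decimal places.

N=5 nodes, M=7 members, R=3 reactions → 2N=10, M+R=10
member 0 (0-1): L=6.5356, (cx,cy)=(0.3489,0.9372)
member 1 (0-2): L=4.3990, (cx,cy)=(1.0000,0.0000)
member 2 (1-2): L=6.4812, (cx,cy)=(0.3269,-0.9450)
member 3 (1-3): L=4.0859, (cx,cy)=(0.9988,-0.0489)
member 4 (2-3): L=6.2414, (cx,cy)=(0.3144,0.9493)
member 5 (2-4): L=3.9010, (cx,cy)=(1.0000,0.0000)
member 6 (3-4): L=6.2342, (cx,cy)=(0.3110,-0.9504)
solve A·x = −loads:
  F[0-1] = +300.7254 N (tension)
  F[0-2] = +625.2593 N (tension)
  F[1-2] = -308.8995 N (compression)
  F[1-3] = +206.1513 N (tension)
  F[2-3] = +307.5122 N (tension)
  F[2-4] = +427.5986 N (tension)
  F[3-4] = -1374.8005 N (compression)
  Rx@0 = -730.1700 N
  Ry@0 = -281.8324 N
  Ry@4 = +1306.6124 N

427.599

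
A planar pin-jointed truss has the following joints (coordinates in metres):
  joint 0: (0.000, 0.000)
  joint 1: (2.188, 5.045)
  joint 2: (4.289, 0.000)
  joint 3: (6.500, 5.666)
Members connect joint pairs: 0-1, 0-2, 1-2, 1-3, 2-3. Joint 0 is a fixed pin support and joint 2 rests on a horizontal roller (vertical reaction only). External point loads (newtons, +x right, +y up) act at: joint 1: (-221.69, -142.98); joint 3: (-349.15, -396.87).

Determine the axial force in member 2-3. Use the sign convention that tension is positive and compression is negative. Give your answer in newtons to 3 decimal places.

-394.193

N=4 nodes, M=5 members, R=3 reactions → 2N=8, M+R=8
member 0 (0-1): L=5.4990, (cx,cy)=(0.3979,0.9174)
member 1 (0-2): L=4.2890, (cx,cy)=(1.0000,0.0000)
member 2 (1-2): L=5.4650, (cx,cy)=(0.3844,-0.9231)
member 3 (1-3): L=4.3565, (cx,cy)=(0.9898,0.1425)
member 4 (2-3): L=6.0821, (cx,cy)=(0.3635,0.9316)
solve A·x = −loads:
  F[0-1] = -640.3334 N (compression)
  F[0-2] = -316.0590 N (compression)
  F[1-2] = +449.3732 N (tension)
  F[1-3] = -207.9748 N (compression)
  F[2-3] = -394.1930 N (compression)
  Rx@0 = +570.8400 N
  Ry@0 = +587.4636 N
  Ry@2 = -47.6136 N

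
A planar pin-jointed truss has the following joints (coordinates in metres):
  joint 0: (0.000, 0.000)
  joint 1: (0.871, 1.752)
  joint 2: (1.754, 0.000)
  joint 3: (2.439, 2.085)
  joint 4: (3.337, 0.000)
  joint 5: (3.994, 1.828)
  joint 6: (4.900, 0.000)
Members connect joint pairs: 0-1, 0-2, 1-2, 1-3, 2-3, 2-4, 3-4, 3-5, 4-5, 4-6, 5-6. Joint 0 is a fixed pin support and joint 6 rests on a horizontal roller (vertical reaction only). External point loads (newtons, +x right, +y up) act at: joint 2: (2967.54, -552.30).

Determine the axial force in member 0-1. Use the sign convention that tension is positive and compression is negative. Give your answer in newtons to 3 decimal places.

N=7 nodes, M=11 members, R=3 reactions → 2N=14, M+R=14
member 0 (0-1): L=1.9566, (cx,cy)=(0.4452,0.8954)
member 1 (0-2): L=1.7540, (cx,cy)=(1.0000,0.0000)
member 2 (1-2): L=1.9619, (cx,cy)=(0.4501,-0.8930)
member 3 (1-3): L=1.6030, (cx,cy)=(0.9782,0.2077)
member 4 (2-3): L=2.1946, (cx,cy)=(0.3121,0.9500)
member 5 (2-4): L=1.5830, (cx,cy)=(1.0000,0.0000)
member 6 (3-4): L=2.2702, (cx,cy)=(0.3956,-0.9184)
member 7 (3-5): L=1.5761, (cx,cy)=(0.9866,-0.1631)
member 8 (4-5): L=1.9425, (cx,cy)=(0.3382,0.9411)
member 9 (4-6): L=1.5630, (cx,cy)=(1.0000,0.0000)
member 10 (5-6): L=2.0402, (cx,cy)=(0.4441,-0.8960)
solve A·x = −loads:
  F[0-1] = -396.0024 N (compression)
  F[0-2] = +3143.8276 N (tension)
  F[1-2] = +320.8253 N (tension)
  F[1-3] = -327.8319 N (compression)
  F[2-3] = +279.7820 N (tension)
  F[2-4] = +233.3534 N (tension)
  F[3-4] = -186.5445 N (compression)
  F[3-5] = -161.7272 N (compression)
  F[4-5] = +182.0592 N (tension)
  F[4-6] = +97.9852 N (tension)
  F[5-6] = -220.6507 N (compression)
  Rx@0 = -2967.5400 N
  Ry@0 = +354.5991 N
  Ry@6 = +197.7009 N

-396.002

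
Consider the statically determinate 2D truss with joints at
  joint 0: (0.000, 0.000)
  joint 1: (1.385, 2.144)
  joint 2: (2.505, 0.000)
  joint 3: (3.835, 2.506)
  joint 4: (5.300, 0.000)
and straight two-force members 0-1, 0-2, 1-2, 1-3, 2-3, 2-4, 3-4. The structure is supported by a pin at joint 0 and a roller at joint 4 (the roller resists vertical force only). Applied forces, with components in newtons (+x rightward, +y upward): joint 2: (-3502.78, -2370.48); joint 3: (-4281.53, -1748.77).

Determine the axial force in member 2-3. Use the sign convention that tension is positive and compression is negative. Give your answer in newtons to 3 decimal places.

N=5 nodes, M=7 members, R=3 reactions → 2N=10, M+R=10
member 0 (0-1): L=2.5524, (cx,cy)=(0.5426,0.8400)
member 1 (0-2): L=2.5050, (cx,cy)=(1.0000,0.0000)
member 2 (1-2): L=2.4189, (cx,cy)=(0.4630,-0.8863)
member 3 (1-3): L=2.4766, (cx,cy)=(0.9893,0.1462)
member 4 (2-3): L=2.8371, (cx,cy)=(0.4688,0.8833)
member 5 (2-4): L=2.7950, (cx,cy)=(1.0000,0.0000)
member 6 (3-4): L=2.9028, (cx,cy)=(0.5047,-0.8633)
solve A·x = −loads:
  F[0-1] = -4473.8166 N (compression)
  F[0-2] = -5356.7384 N (compression)
  F[1-2] = +3560.2897 N (tension)
  F[1-3] = -4120.3030 N (compression)
  F[2-3] = -888.9077 N (compression)
  F[2-4] = +211.2349 N (tension)
  F[3-4] = -418.5482 N (compression)
  Rx@0 = +7784.3100 N
  Ry@0 = +3757.9158 N
  Ry@4 = +361.3342 N

-888.908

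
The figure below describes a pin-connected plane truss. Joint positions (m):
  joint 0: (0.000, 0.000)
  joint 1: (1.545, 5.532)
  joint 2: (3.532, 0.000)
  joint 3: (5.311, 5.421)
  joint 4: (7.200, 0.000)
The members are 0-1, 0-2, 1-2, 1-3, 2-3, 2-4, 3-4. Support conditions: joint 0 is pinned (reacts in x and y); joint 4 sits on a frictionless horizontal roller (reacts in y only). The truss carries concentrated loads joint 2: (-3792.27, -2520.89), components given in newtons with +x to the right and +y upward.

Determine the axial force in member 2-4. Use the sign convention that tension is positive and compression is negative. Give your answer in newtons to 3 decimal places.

430.918

N=5 nodes, M=7 members, R=3 reactions → 2N=10, M+R=10
member 0 (0-1): L=5.7437, (cx,cy)=(0.2690,0.9631)
member 1 (0-2): L=3.5320, (cx,cy)=(1.0000,0.0000)
member 2 (1-2): L=5.8780, (cx,cy)=(0.3380,-0.9411)
member 3 (1-3): L=3.7676, (cx,cy)=(0.9996,-0.0295)
member 4 (2-3): L=5.7054, (cx,cy)=(0.3118,0.9501)
member 5 (2-4): L=3.6680, (cx,cy)=(1.0000,0.0000)
member 6 (3-4): L=5.7407, (cx,cy)=(0.3291,-0.9443)
solve A·x = −loads:
  F[0-1] = -1333.3987 N (compression)
  F[0-2] = -3433.5984 N (compression)
  F[1-2] = +1390.5373 N (tension)
  F[1-3] = -829.0869 N (compression)
  F[2-3] = +1275.8159 N (tension)
  F[2-4] = +430.9180 N (tension)
  F[3-4] = -1309.5650 N (compression)
  Rx@0 = +3792.2700 N
  Ry@0 = +1284.2534 N
  Ry@4 = +1236.6366 N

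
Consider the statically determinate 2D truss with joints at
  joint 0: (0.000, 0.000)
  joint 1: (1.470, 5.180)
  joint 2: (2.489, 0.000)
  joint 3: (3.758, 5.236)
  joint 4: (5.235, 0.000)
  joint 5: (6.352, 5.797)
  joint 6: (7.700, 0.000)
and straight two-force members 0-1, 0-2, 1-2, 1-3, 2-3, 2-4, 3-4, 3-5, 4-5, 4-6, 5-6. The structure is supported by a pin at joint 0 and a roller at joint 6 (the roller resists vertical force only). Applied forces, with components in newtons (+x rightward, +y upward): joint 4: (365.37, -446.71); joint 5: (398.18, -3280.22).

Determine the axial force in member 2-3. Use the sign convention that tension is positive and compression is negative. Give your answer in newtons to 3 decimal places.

-424.543

N=7 nodes, M=11 members, R=3 reactions → 2N=14, M+R=14
member 0 (0-1): L=5.3845, (cx,cy)=(0.2730,0.9620)
member 1 (0-2): L=2.4890, (cx,cy)=(1.0000,0.0000)
member 2 (1-2): L=5.2793, (cx,cy)=(0.1930,-0.9812)
member 3 (1-3): L=2.2887, (cx,cy)=(0.9997,0.0245)
member 4 (2-3): L=5.3876, (cx,cy)=(0.2355,0.9719)
member 5 (2-4): L=2.7460, (cx,cy)=(1.0000,0.0000)
member 6 (3-4): L=5.4403, (cx,cy)=(0.2715,-0.9624)
member 7 (3-5): L=2.6540, (cx,cy)=(0.9774,0.2114)
member 8 (4-5): L=5.9036, (cx,cy)=(0.1892,0.9819)
member 9 (4-6): L=2.4650, (cx,cy)=(1.0000,0.0000)
member 10 (5-6): L=5.9517, (cx,cy)=(0.2265,-0.9740)
solve A·x = −loads:
  F[0-1] = -433.9693 N (compression)
  F[0-2] = +882.0252 N (tension)
  F[1-2] = +420.5053 N (tension)
  F[1-3] = -199.7005 N (compression)
  F[2-3] = -424.5426 N (compression)
  F[2-4] = +1063.1881 N (tension)
  F[3-4] = +345.3751 N (tension)
  F[3-5] = -402.4993 N (compression)
  F[4-5] = +116.4095 N (tension)
  F[4-6] = +769.5589 N (tension)
  F[5-6] = -3397.7424 N (compression)
  Rx@0 = -763.5500 N
  Ry@0 = +417.4841 N
  Ry@6 = +3309.4459 N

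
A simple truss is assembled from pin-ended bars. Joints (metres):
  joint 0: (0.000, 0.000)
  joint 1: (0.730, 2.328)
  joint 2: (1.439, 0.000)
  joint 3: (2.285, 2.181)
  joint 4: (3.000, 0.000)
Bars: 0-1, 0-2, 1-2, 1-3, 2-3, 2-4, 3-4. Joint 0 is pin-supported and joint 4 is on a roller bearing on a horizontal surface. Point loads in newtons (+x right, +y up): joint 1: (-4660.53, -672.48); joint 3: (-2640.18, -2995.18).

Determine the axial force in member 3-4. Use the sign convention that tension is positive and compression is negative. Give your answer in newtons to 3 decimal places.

N=5 nodes, M=7 members, R=3 reactions → 2N=10, M+R=10
member 0 (0-1): L=2.4398, (cx,cy)=(0.2992,0.9542)
member 1 (0-2): L=1.4390, (cx,cy)=(1.0000,0.0000)
member 2 (1-2): L=2.4336, (cx,cy)=(0.2913,-0.9566)
member 3 (1-3): L=1.5619, (cx,cy)=(0.9956,-0.0941)
member 4 (2-3): L=2.3393, (cx,cy)=(0.3616,0.9323)
member 5 (2-4): L=1.5610, (cx,cy)=(1.0000,0.0000)
member 6 (3-4): L=2.2952, (cx,cy)=(0.3115,-0.9502)
solve A·x = −loads:
  F[0-1] = -7083.1723 N (compression)
  F[0-2] = -5181.3655 N (compression)
  F[1-2] = +6292.2293 N (tension)
  F[1-3] = +711.1547 N (tension)
  F[2-3] = -6456.2435 N (compression)
  F[2-4] = -1013.3319 N (compression)
  F[3-4] = +3252.8795 N (tension)
  Rx@0 = +7300.7100 N
  Ry@0 = +6758.6766 N
  Ry@4 = -3091.0166 N

3252.879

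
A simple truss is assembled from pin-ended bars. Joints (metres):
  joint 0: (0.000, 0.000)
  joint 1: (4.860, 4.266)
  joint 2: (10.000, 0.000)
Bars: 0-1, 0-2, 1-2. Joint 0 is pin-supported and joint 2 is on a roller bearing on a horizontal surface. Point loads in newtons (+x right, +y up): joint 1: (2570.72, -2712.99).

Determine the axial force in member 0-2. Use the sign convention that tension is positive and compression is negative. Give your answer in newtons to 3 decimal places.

2909.995

N=3 nodes, M=3 members, R=3 reactions → 2N=6, M+R=6
member 0 (0-1): L=6.4667, (cx,cy)=(0.7515,0.6597)
member 1 (0-2): L=10.0000, (cx,cy)=(1.0000,0.0000)
member 2 (1-2): L=6.6797, (cx,cy)=(0.7695,-0.6387)
solve A·x = −loads:
  F[0-1] = -451.4385 N (compression)
  F[0-2] = +2909.9946 N (tension)
  F[1-2] = -3781.6893 N (compression)
  Rx@0 = -2570.7200 N
  Ry@0 = +297.8077 N
  Ry@2 = +2415.1823 N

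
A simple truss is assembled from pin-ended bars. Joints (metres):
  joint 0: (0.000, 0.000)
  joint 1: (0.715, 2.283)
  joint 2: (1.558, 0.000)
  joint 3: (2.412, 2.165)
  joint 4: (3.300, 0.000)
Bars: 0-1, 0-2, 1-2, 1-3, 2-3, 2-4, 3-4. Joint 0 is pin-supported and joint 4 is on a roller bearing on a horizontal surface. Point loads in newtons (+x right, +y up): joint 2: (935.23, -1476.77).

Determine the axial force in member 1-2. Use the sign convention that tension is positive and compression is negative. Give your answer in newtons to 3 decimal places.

N=5 nodes, M=7 members, R=3 reactions → 2N=10, M+R=10
member 0 (0-1): L=2.3923, (cx,cy)=(0.2989,0.9543)
member 1 (0-2): L=1.5580, (cx,cy)=(1.0000,0.0000)
member 2 (1-2): L=2.4337, (cx,cy)=(0.3464,-0.9381)
member 3 (1-3): L=1.7011, (cx,cy)=(0.9976,-0.0694)
member 4 (2-3): L=2.3273, (cx,cy)=(0.3669,0.9302)
member 5 (2-4): L=1.7420, (cx,cy)=(1.0000,0.0000)
member 6 (3-4): L=2.3400, (cx,cy)=(0.3795,-0.9252)
solve A·x = −loads:
  F[0-1] = -816.8926 N (compression)
  F[0-2] = +1179.3746 N (tension)
  F[1-2] = +871.4752 N (tension)
  F[1-3] = -547.3340 N (compression)
  F[2-3] = +708.6824 N (tension)
  F[2-4] = +285.9706 N (tension)
  F[3-4] = -753.5829 N (compression)
  Rx@0 = -935.2300 N
  Ry@0 = +779.5556 N
  Ry@4 = +697.2144 N

871.475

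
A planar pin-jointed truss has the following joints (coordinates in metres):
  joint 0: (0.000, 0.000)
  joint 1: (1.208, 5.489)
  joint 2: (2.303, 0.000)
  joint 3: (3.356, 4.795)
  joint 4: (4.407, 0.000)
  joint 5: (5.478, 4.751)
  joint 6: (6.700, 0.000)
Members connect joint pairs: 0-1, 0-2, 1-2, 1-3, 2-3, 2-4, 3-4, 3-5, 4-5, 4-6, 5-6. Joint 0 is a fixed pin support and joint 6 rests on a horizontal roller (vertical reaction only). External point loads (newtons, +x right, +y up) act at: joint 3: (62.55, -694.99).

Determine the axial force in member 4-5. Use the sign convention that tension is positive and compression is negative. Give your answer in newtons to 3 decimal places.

398.730

N=7 nodes, M=11 members, R=3 reactions → 2N=14, M+R=14
member 0 (0-1): L=5.6204, (cx,cy)=(0.2149,0.9766)
member 1 (0-2): L=2.3030, (cx,cy)=(1.0000,0.0000)
member 2 (1-2): L=5.5972, (cx,cy)=(0.1956,-0.9807)
member 3 (1-3): L=2.2573, (cx,cy)=(0.9516,-0.3074)
member 4 (2-3): L=4.9093, (cx,cy)=(0.2145,0.9767)
member 5 (2-4): L=2.1040, (cx,cy)=(1.0000,0.0000)
member 6 (3-4): L=4.9088, (cx,cy)=(0.2141,-0.9768)
member 7 (3-5): L=2.1225, (cx,cy)=(0.9998,-0.0207)
member 8 (4-5): L=4.8702, (cx,cy)=(0.2199,0.9755)
member 9 (4-6): L=2.2930, (cx,cy)=(1.0000,0.0000)
member 10 (5-6): L=4.9056, (cx,cy)=(0.2491,-0.9685)
solve A·x = −loads:
  F[0-1] = -309.3369 N (compression)
  F[0-2] = +129.0367 N (tension)
  F[1-2] = +352.6972 N (tension)
  F[1-3] = -142.3828 N (compression)
  F[2-3] = -354.1239 N (compression)
  F[2-4] = +273.9936 N (tension)
  F[3-4] = -398.2031 N (compression)
  F[3-5] = -188.7774 N (compression)
  F[4-5] = +398.7298 N (tension)
  F[4-6] = +101.0530 N (tension)
  F[5-6] = -405.6704 N (compression)
  Rx@0 = -62.5500 N
  Ry@0 = +302.1074 N
  Ry@6 = +392.8826 N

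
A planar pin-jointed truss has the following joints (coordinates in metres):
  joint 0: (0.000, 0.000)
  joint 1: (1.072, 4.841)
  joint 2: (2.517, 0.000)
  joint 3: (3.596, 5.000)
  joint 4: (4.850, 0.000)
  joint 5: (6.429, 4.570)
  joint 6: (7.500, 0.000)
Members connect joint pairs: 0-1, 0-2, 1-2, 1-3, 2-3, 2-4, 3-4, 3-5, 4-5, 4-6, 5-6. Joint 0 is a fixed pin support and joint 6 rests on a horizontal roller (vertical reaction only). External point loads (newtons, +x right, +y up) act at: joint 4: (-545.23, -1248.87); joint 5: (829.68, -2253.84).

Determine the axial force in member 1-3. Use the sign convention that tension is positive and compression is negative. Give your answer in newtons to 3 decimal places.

-131.705

N=7 nodes, M=11 members, R=3 reactions → 2N=14, M+R=14
member 0 (0-1): L=4.9583, (cx,cy)=(0.2162,0.9763)
member 1 (0-2): L=2.5170, (cx,cy)=(1.0000,0.0000)
member 2 (1-2): L=5.0521, (cx,cy)=(0.2860,-0.9582)
member 3 (1-3): L=2.5290, (cx,cy)=(0.9980,0.0629)
member 4 (2-3): L=5.1151, (cx,cy)=(0.2109,0.9775)
member 5 (2-4): L=2.3330, (cx,cy)=(1.0000,0.0000)
member 6 (3-4): L=5.1549, (cx,cy)=(0.2433,-0.9700)
member 7 (3-5): L=2.8654, (cx,cy)=(0.9887,-0.1501)
member 8 (4-5): L=4.8351, (cx,cy)=(0.3266,0.9452)
member 9 (4-6): L=2.6500, (cx,cy)=(1.0000,0.0000)
member 10 (5-6): L=4.6938, (cx,cy)=(0.2282,-0.9736)
solve A·x = −loads:
  F[0-1] = -263.8035 N (compression)
  F[0-2] = +341.4855 N (tension)
  F[1-2] = +260.1520 N (tension)
  F[1-3] = -131.7052 N (compression)
  F[2-3] = -255.0222 N (compression)
  F[2-4] = +469.6901 N (tension)
  F[3-4] = +306.1835 N (tension)
  F[3-5] = -262.6988 N (compression)
  F[4-5] = +1007.1009 N (tension)
  F[4-6] = +760.5145 N (tension)
  F[5-6] = -3333.0698 N (compression)
  Rx@0 = -284.4500 N
  Ry@0 = +257.5641 N
  Ry@6 = +3245.1459 N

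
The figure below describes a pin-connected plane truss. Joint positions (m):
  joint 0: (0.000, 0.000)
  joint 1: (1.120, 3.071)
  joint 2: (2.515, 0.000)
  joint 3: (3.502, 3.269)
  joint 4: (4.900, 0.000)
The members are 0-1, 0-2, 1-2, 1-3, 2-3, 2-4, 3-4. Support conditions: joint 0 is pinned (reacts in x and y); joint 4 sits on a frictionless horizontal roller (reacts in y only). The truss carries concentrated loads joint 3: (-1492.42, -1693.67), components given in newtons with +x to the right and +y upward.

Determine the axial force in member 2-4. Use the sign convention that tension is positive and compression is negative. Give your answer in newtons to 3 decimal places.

N=5 nodes, M=7 members, R=3 reactions → 2N=10, M+R=10
member 0 (0-1): L=3.2689, (cx,cy)=(0.3426,0.9395)
member 1 (0-2): L=2.5150, (cx,cy)=(1.0000,0.0000)
member 2 (1-2): L=3.3730, (cx,cy)=(0.4136,-0.9105)
member 3 (1-3): L=2.3902, (cx,cy)=(0.9966,0.0828)
member 4 (2-3): L=3.4148, (cx,cy)=(0.2890,0.9573)
member 5 (2-4): L=2.3850, (cx,cy)=(1.0000,0.0000)
member 6 (3-4): L=3.5554, (cx,cy)=(0.3932,-0.9195)
solve A·x = −loads:
  F[0-1] = -1574.1529 N (compression)
  F[0-2] = -953.0724 N (compression)
  F[1-2] = +1517.7491 N (tension)
  F[1-3] = -1171.0825 N (compression)
  F[2-3] = -1443.4737 N (compression)
  F[2-4] = +91.8593 N (tension)
  F[3-4] = -233.6159 N (compression)
  Rx@0 = +1492.4200 N
  Ry@0 = +1478.8718 N
  Ry@4 = +214.7982 N

91.859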